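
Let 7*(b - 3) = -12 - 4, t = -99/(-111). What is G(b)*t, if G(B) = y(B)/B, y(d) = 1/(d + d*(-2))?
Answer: -1617/925 ≈ -1.7481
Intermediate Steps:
y(d) = -1/d (y(d) = 1/(d - 2*d) = 1/(-d) = -1/d)
t = 33/37 (t = -99*(-1/111) = 33/37 ≈ 0.89189)
b = 5/7 (b = 3 + (-12 - 4)/7 = 3 + (⅐)*(-16) = 3 - 16/7 = 5/7 ≈ 0.71429)
G(B) = -1/B² (G(B) = (-1/B)/B = -1/B²)
G(b)*t = -1/(5/7)²*(33/37) = -1*49/25*(33/37) = -49/25*33/37 = -1617/925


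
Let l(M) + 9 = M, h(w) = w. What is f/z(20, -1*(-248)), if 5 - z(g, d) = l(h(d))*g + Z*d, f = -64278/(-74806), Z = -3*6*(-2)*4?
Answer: -32139/1514335261 ≈ -2.1223e-5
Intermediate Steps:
l(M) = -9 + M
Z = 144 (Z = -(-36)*4 = -3*(-48) = 144)
f = 32139/37403 (f = -64278*(-1/74806) = 32139/37403 ≈ 0.85926)
z(g, d) = 5 - 144*d - g*(-9 + d) (z(g, d) = 5 - ((-9 + d)*g + 144*d) = 5 - (g*(-9 + d) + 144*d) = 5 - (144*d + g*(-9 + d)) = 5 + (-144*d - g*(-9 + d)) = 5 - 144*d - g*(-9 + d))
f/z(20, -1*(-248)) = 32139/(37403*(5 - (-144)*(-248) - 1*20*(-9 - 1*(-248)))) = 32139/(37403*(5 - 144*248 - 1*20*(-9 + 248))) = 32139/(37403*(5 - 35712 - 1*20*239)) = 32139/(37403*(5 - 35712 - 4780)) = (32139/37403)/(-40487) = (32139/37403)*(-1/40487) = -32139/1514335261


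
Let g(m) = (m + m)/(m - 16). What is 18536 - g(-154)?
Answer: 1575406/85 ≈ 18534.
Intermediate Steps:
g(m) = 2*m/(-16 + m) (g(m) = (2*m)/(-16 + m) = 2*m/(-16 + m))
18536 - g(-154) = 18536 - 2*(-154)/(-16 - 154) = 18536 - 2*(-154)/(-170) = 18536 - 2*(-154)*(-1)/170 = 18536 - 1*154/85 = 18536 - 154/85 = 1575406/85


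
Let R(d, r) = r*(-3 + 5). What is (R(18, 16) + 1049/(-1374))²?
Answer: 1842040561/1887876 ≈ 975.72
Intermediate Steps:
R(d, r) = 2*r (R(d, r) = r*2 = 2*r)
(R(18, 16) + 1049/(-1374))² = (2*16 + 1049/(-1374))² = (32 + 1049*(-1/1374))² = (32 - 1049/1374)² = (42919/1374)² = 1842040561/1887876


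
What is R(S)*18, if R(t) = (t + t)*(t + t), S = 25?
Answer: 45000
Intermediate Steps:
R(t) = 4*t² (R(t) = (2*t)*(2*t) = 4*t²)
R(S)*18 = (4*25²)*18 = (4*625)*18 = 2500*18 = 45000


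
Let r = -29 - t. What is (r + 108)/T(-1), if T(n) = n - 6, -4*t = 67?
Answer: -383/28 ≈ -13.679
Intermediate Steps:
t = -67/4 (t = -¼*67 = -67/4 ≈ -16.750)
T(n) = -6 + n
r = -49/4 (r = -29 - 1*(-67/4) = -29 + 67/4 = -49/4 ≈ -12.250)
(r + 108)/T(-1) = (-49/4 + 108)/(-6 - 1) = (383/4)/(-7) = -⅐*383/4 = -383/28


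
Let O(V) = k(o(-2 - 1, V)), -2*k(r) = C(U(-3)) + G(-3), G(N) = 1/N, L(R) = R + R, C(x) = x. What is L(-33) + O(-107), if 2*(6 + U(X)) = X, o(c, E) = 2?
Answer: -745/12 ≈ -62.083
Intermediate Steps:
U(X) = -6 + X/2
L(R) = 2*R
k(r) = 47/12 (k(r) = -((-6 + (½)*(-3)) + 1/(-3))/2 = -((-6 - 3/2) - ⅓)/2 = -(-15/2 - ⅓)/2 = -½*(-47/6) = 47/12)
O(V) = 47/12
L(-33) + O(-107) = 2*(-33) + 47/12 = -66 + 47/12 = -745/12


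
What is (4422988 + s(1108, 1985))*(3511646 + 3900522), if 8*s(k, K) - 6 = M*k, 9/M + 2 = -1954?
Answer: 5343780745429979/163 ≈ 3.2784e+13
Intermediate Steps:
M = -3/652 (M = 9/(-2 - 1954) = 9/(-1956) = 9*(-1/1956) = -3/652 ≈ -0.0046012)
s(k, K) = ¾ - 3*k/5216 (s(k, K) = ¾ + (-3*k/652)/8 = ¾ - 3*k/5216)
(4422988 + s(1108, 1985))*(3511646 + 3900522) = (4422988 + (¾ - 3/5216*1108))*(3511646 + 3900522) = (4422988 + (¾ - 831/1304))*7412168 = (4422988 + 147/1304)*7412168 = (5767576499/1304)*7412168 = 5343780745429979/163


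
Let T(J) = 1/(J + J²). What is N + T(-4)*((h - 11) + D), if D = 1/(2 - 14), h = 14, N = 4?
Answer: 611/144 ≈ 4.2431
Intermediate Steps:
D = -1/12 (D = 1/(-12) = -1/12 ≈ -0.083333)
N + T(-4)*((h - 11) + D) = 4 + (1/((-4)*(1 - 4)))*((14 - 11) - 1/12) = 4 + (-¼/(-3))*(3 - 1/12) = 4 - ¼*(-⅓)*(35/12) = 4 + (1/12)*(35/12) = 4 + 35/144 = 611/144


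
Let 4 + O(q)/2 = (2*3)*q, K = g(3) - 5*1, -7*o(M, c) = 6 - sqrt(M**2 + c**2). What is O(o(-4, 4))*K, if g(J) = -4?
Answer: 1152/7 - 432*sqrt(2)/7 ≈ 77.294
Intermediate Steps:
o(M, c) = -6/7 + sqrt(M**2 + c**2)/7 (o(M, c) = -(6 - sqrt(M**2 + c**2))/7 = -6/7 + sqrt(M**2 + c**2)/7)
K = -9 (K = -4 - 5*1 = -4 - 5 = -9)
O(q) = -8 + 12*q (O(q) = -8 + 2*((2*3)*q) = -8 + 2*(6*q) = -8 + 12*q)
O(o(-4, 4))*K = (-8 + 12*(-6/7 + sqrt((-4)**2 + 4**2)/7))*(-9) = (-8 + 12*(-6/7 + sqrt(16 + 16)/7))*(-9) = (-8 + 12*(-6/7 + sqrt(32)/7))*(-9) = (-8 + 12*(-6/7 + (4*sqrt(2))/7))*(-9) = (-8 + 12*(-6/7 + 4*sqrt(2)/7))*(-9) = (-8 + (-72/7 + 48*sqrt(2)/7))*(-9) = (-128/7 + 48*sqrt(2)/7)*(-9) = 1152/7 - 432*sqrt(2)/7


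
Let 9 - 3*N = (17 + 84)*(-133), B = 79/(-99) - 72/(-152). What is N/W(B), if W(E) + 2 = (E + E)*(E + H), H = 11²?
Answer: -7926660027/142002671 ≈ -55.820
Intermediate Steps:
H = 121
B = -610/1881 (B = 79*(-1/99) - 72*(-1/152) = -79/99 + 9/19 = -610/1881 ≈ -0.32430)
N = 13442/3 (N = 3 - (17 + 84)*(-133)/3 = 3 - 101*(-133)/3 = 3 - ⅓*(-13433) = 3 + 13433/3 = 13442/3 ≈ 4480.7)
W(E) = -2 + 2*E*(121 + E) (W(E) = -2 + (E + E)*(E + 121) = -2 + (2*E)*(121 + E) = -2 + 2*E*(121 + E))
N/W(B) = 13442/(3*(-2 + 2*(-610/1881)² + 242*(-610/1881))) = 13442/(3*(-2 + 2*(372100/3538161) - 13420/171)) = 13442/(3*(-2 + 744200/3538161 - 13420/171)) = 13442/(3*(-284005342/3538161)) = (13442/3)*(-3538161/284005342) = -7926660027/142002671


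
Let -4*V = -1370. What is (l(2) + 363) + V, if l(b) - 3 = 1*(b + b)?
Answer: 1425/2 ≈ 712.50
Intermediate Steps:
V = 685/2 (V = -1/4*(-1370) = 685/2 ≈ 342.50)
l(b) = 3 + 2*b (l(b) = 3 + 1*(b + b) = 3 + 1*(2*b) = 3 + 2*b)
(l(2) + 363) + V = ((3 + 2*2) + 363) + 685/2 = ((3 + 4) + 363) + 685/2 = (7 + 363) + 685/2 = 370 + 685/2 = 1425/2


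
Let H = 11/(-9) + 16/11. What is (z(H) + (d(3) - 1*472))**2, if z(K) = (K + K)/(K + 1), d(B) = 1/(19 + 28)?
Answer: 1828125734724/8219689 ≈ 2.2241e+5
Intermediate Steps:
d(B) = 1/47
H = 23/99 (H = 11*(-1/9) + 16*(1/11) = -11/9 + 16/11 = 23/99 ≈ 0.23232)
z(K) = 2*K/(1 + K) (z(K) = (2*K)/(1 + K) = 2*K/(1 + K))
(z(H) + (d(3) - 1*472))**2 = (2*(23/99)/(1 + 23/99) + (1/47 - 1*472))**2 = (2*(23/99)/(122/99) + (1/47 - 472))**2 = (2*(23/99)*(99/122) - 22183/47)**2 = (23/61 - 22183/47)**2 = (-1352082/2867)**2 = 1828125734724/8219689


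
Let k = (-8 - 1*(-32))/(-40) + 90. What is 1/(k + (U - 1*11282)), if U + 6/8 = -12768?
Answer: -20/479227 ≈ -4.1734e-5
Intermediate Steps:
U = -51075/4 (U = -¾ - 12768 = -51075/4 ≈ -12769.)
k = 447/5 (k = -(-8 + 32)/40 + 90 = -1/40*24 + 90 = -⅗ + 90 = 447/5 ≈ 89.400)
1/(k + (U - 1*11282)) = 1/(447/5 + (-51075/4 - 1*11282)) = 1/(447/5 + (-51075/4 - 11282)) = 1/(447/5 - 96203/4) = 1/(-479227/20) = -20/479227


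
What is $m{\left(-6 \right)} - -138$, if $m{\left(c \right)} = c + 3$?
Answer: $135$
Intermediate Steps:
$m{\left(c \right)} = 3 + c$
$m{\left(-6 \right)} - -138 = \left(3 - 6\right) - -138 = -3 + 138 = 135$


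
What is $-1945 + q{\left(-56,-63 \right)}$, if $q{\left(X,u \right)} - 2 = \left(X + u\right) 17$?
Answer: $-3966$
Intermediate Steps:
$q{\left(X,u \right)} = 2 + 17 X + 17 u$ ($q{\left(X,u \right)} = 2 + \left(X + u\right) 17 = 2 + \left(17 X + 17 u\right) = 2 + 17 X + 17 u$)
$-1945 + q{\left(-56,-63 \right)} = -1945 + \left(2 + 17 \left(-56\right) + 17 \left(-63\right)\right) = -1945 - 2021 = -3966$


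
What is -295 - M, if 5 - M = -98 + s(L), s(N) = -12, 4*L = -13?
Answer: -410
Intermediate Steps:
L = -13/4 (L = (1/4)*(-13) = -13/4 ≈ -3.2500)
M = 115 (M = 5 - (-98 - 12) = 5 - 1*(-110) = 5 + 110 = 115)
-295 - M = -295 - 1*115 = -295 - 115 = -410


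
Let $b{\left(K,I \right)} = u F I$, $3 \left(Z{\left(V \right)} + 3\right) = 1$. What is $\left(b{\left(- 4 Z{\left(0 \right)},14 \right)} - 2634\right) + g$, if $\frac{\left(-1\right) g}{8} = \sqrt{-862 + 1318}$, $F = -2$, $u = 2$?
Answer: $-2690 - 16 \sqrt{114} \approx -2860.8$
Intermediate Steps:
$Z{\left(V \right)} = - \frac{8}{3}$ ($Z{\left(V \right)} = -3 + \frac{1}{3} \cdot 1 = -3 + \frac{1}{3} = - \frac{8}{3}$)
$b{\left(K,I \right)} = - 4 I$ ($b{\left(K,I \right)} = 2 \left(-2\right) I = - 4 I$)
$g = - 16 \sqrt{114}$ ($g = - 8 \sqrt{-862 + 1318} = - 8 \sqrt{456} = - 8 \cdot 2 \sqrt{114} = - 16 \sqrt{114} \approx -170.83$)
$\left(b{\left(- 4 Z{\left(0 \right)},14 \right)} - 2634\right) + g = \left(\left(-4\right) 14 - 2634\right) - 16 \sqrt{114} = \left(-56 - 2634\right) - 16 \sqrt{114} = -2690 - 16 \sqrt{114}$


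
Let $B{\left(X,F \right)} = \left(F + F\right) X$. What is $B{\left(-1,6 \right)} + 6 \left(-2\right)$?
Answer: $-24$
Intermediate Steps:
$B{\left(X,F \right)} = 2 F X$
$B{\left(-1,6 \right)} + 6 \left(-2\right) = 2 \cdot 6 \left(-1\right) + 6 \left(-2\right) = -12 - 12 = -24$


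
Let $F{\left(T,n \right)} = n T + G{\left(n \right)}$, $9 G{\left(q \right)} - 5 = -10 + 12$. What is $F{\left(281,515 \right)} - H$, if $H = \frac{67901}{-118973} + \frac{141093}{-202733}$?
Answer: $\frac{31414854577314676}{217077778881} \approx 1.4472 \cdot 10^{5}$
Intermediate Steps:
$G{\left(q \right)} = \frac{7}{9}$ ($G{\left(q \right)} = \frac{5}{9} + \frac{-10 + 12}{9} = \frac{5}{9} + \frac{1}{9} \cdot 2 = \frac{5}{9} + \frac{2}{9} = \frac{7}{9}$)
$F{\left(T,n \right)} = \frac{7}{9} + T n$ ($F{\left(T,n \right)} = n T + \frac{7}{9} = T n + \frac{7}{9} = \frac{7}{9} + T n$)
$H = - \frac{30552030922}{24119753209}$ ($H = 67901 \left(- \frac{1}{118973}\right) + 141093 \left(- \frac{1}{202733}\right) = - \frac{67901}{118973} - \frac{141093}{202733} = - \frac{30552030922}{24119753209} \approx -1.2667$)
$F{\left(281,515 \right)} - H = \left(\frac{7}{9} + 281 \cdot 515\right) - - \frac{30552030922}{24119753209} = \left(\frac{7}{9} + 144715\right) + \frac{30552030922}{24119753209} = \frac{1302442}{9} + \frac{30552030922}{24119753209} = \frac{31414854577314676}{217077778881}$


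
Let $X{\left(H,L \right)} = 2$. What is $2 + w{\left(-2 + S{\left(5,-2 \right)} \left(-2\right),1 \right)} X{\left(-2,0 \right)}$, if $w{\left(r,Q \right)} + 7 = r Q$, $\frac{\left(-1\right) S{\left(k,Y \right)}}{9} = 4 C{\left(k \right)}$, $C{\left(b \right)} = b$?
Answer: $704$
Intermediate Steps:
$S{\left(k,Y \right)} = - 36 k$ ($S{\left(k,Y \right)} = - 9 \cdot 4 k = - 36 k$)
$w{\left(r,Q \right)} = -7 + Q r$ ($w{\left(r,Q \right)} = -7 + r Q = -7 + Q r$)
$2 + w{\left(-2 + S{\left(5,-2 \right)} \left(-2\right),1 \right)} X{\left(-2,0 \right)} = 2 + \left(-7 + 1 \left(-2 + \left(-36\right) 5 \left(-2\right)\right)\right) 2 = 2 + \left(-7 + 1 \left(-2 - -360\right)\right) 2 = 2 + \left(-7 + 1 \left(-2 + 360\right)\right) 2 = 2 + \left(-7 + 1 \cdot 358\right) 2 = 2 + \left(-7 + 358\right) 2 = 2 + 351 \cdot 2 = 2 + 702 = 704$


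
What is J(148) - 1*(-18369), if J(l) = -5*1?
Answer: 18364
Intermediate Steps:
J(l) = -5
J(148) - 1*(-18369) = -5 - 1*(-18369) = -5 + 18369 = 18364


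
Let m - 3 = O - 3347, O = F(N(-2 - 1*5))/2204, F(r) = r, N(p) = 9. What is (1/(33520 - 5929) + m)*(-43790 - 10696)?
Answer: 1846623851751933/10135094 ≈ 1.8220e+8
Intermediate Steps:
O = 9/2204 ≈ 0.0040835
m = -7370167/2204 (m = 3 + (9/2204 - 3347) = 3 - 7376779/2204 = -7370167/2204 ≈ -3344.0)
(1/(33520 - 5929) + m)*(-43790 - 10696) = (1/(33520 - 5929) - 7370167/2204)*(-43790 - 10696) = (1/27591 - 7370167/2204)*(-54486) = -203350275493/60810564*(-54486) = 1846623851751933/10135094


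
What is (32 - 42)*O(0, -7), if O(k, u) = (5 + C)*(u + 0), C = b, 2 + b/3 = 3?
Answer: 560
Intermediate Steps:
b = 3 (b = -6 + 3*3 = -6 + 9 = 3)
C = 3
O(k, u) = 8*u (O(k, u) = (5 + 3)*(u + 0) = 8*u)
(32 - 42)*O(0, -7) = (32 - 42)*(8*(-7)) = -10*(-56) = 560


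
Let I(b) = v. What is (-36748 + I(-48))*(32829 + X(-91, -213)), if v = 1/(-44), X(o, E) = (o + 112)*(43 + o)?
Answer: -51451788573/44 ≈ -1.1694e+9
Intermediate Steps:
X(o, E) = (43 + o)*(112 + o) (X(o, E) = (112 + o)*(43 + o) = (43 + o)*(112 + o))
v = -1/44 ≈ -0.022727
I(b) = -1/44
(-36748 + I(-48))*(32829 + X(-91, -213)) = (-36748 - 1/44)*(32829 + (4816 + (-91)² + 155*(-91))) = -1616913*(32829 + (4816 + 8281 - 14105))/44 = -1616913*(32829 - 1008)/44 = -1616913/44*31821 = -51451788573/44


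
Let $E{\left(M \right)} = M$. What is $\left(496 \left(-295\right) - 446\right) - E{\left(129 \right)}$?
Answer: $-146895$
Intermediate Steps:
$\left(496 \left(-295\right) - 446\right) - E{\left(129 \right)} = \left(496 \left(-295\right) - 446\right) - 129 = \left(-146320 - 446\right) - 129 = -146766 - 129 = -146895$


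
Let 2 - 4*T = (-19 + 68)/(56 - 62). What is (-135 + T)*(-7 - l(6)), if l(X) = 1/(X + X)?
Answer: 270215/288 ≈ 938.25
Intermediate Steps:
l(X) = 1/(2*X)
T = 61/24 (T = ½ - (-19 + 68)/(4*(56 - 62)) = ½ - 49/(4*(-6)) = ½ - 49*(-1)/(4*6) = ½ - ¼*(-49/6) = ½ + 49/24 = 61/24 ≈ 2.5417)
(-135 + T)*(-7 - l(6)) = (-135 + 61/24)*(-7 - 1/(2*6)) = -3179*(-7 - 1/(2*6))/24 = -3179*(-7 - 1*1/12)/24 = -3179*(-7 - 1/12)/24 = -3179/24*(-85/12) = 270215/288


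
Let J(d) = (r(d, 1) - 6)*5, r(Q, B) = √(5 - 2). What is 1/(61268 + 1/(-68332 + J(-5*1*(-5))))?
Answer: 57265520463266/3508543906905700685 + √3/3508543906905700685 ≈ 1.6322e-5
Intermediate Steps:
r(Q, B) = √3
J(d) = -30 + 5*√3 (J(d) = (√3 - 6)*5 = (-6 + √3)*5 = -30 + 5*√3)
1/(61268 + 1/(-68332 + J(-5*1*(-5)))) = 1/(61268 + 1/(-68332 + (-30 + 5*√3))) = 1/(61268 + 1/(-68362 + 5*√3))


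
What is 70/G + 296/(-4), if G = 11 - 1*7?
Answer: -113/2 ≈ -56.500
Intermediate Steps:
G = 4 (G = 11 - 7 = 4)
70/G + 296/(-4) = 70/4 + 296/(-4) = 70*(¼) + 296*(-¼) = 35/2 - 74 = -113/2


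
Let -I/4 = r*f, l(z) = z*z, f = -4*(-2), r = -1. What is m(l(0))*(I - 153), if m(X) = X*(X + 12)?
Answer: 0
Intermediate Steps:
f = 8
l(z) = z²
m(X) = X*(12 + X)
I = 32 (I = -(-4)*8 = -4*(-8) = 32)
m(l(0))*(I - 153) = (0²*(12 + 0²))*(32 - 153) = (0*(12 + 0))*(-121) = (0*12)*(-121) = 0*(-121) = 0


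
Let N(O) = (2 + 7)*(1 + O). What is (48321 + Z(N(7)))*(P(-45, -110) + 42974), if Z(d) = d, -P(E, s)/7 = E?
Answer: 2094884577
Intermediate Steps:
P(E, s) = -7*E
N(O) = 9 + 9*O (N(O) = 9*(1 + O) = 9 + 9*O)
(48321 + Z(N(7)))*(P(-45, -110) + 42974) = (48321 + (9 + 9*7))*(-7*(-45) + 42974) = (48321 + (9 + 63))*(315 + 42974) = (48321 + 72)*43289 = 48393*43289 = 2094884577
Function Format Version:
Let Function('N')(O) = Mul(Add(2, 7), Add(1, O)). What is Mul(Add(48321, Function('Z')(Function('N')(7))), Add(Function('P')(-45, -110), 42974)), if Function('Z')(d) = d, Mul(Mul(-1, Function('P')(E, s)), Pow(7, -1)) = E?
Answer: 2094884577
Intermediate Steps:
Function('P')(E, s) = Mul(-7, E)
Function('N')(O) = Add(9, Mul(9, O)) (Function('N')(O) = Mul(9, Add(1, O)) = Add(9, Mul(9, O)))
Mul(Add(48321, Function('Z')(Function('N')(7))), Add(Function('P')(-45, -110), 42974)) = Mul(Add(48321, Add(9, Mul(9, 7))), Add(Mul(-7, -45), 42974)) = Mul(Add(48321, Add(9, 63)), Add(315, 42974)) = Mul(Add(48321, 72), 43289) = Mul(48393, 43289) = 2094884577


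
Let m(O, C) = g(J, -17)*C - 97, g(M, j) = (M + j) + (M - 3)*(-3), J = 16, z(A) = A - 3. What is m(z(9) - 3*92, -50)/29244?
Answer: 1903/29244 ≈ 0.065073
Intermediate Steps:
z(A) = -3 + A
g(M, j) = 9 + j - 2*M (g(M, j) = (M + j) + (-3 + M)*(-3) = (M + j) + (9 - 3*M) = 9 + j - 2*M)
m(O, C) = -97 - 40*C (m(O, C) = (9 - 17 - 2*16)*C - 97 = (9 - 17 - 32)*C - 97 = -40*C - 97 = -97 - 40*C)
m(z(9) - 3*92, -50)/29244 = (-97 - 40*(-50))/29244 = (-97 + 2000)*(1/29244) = 1903*(1/29244) = 1903/29244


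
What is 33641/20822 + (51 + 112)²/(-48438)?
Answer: 269070760/252144009 ≈ 1.0671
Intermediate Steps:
33641/20822 + (51 + 112)²/(-48438) = 33641*(1/20822) + 163²*(-1/48438) = 33641/20822 + 26569*(-1/48438) = 33641/20822 - 26569/48438 = 269070760/252144009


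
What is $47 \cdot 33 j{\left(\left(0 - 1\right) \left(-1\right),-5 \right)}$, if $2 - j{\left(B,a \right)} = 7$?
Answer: $-7755$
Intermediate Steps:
$j{\left(B,a \right)} = -5$ ($j{\left(B,a \right)} = 2 - 7 = -5$)
$47 \cdot 33 j{\left(\left(0 - 1\right) \left(-1\right),-5 \right)} = 47 \cdot 33 \left(-5\right) = 1551 \left(-5\right) = -7755$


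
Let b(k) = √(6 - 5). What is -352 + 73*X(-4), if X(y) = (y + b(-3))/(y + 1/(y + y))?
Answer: -3288/11 ≈ -298.91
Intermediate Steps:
b(k) = 1 (b(k) = √1 = 1)
X(y) = (1 + y)/(y + 1/(2*y)) (X(y) = (y + 1)/(y + 1/(y + y)) = (1 + y)/(y + 1/(2*y)))
-352 + 73*X(-4) = -352 + 73*(2*(-4)*(1 - 4)/(1 + 2*(-4)²)) = -352 + 73*(2*(-4)*(-3)/(1 + 2*16)) = -352 + 73*(2*(-4)*(-3)/(1 + 32)) = -352 + 73*(2*(-4)*(-3)/33) = -352 + 73*(2*(-4)*(1/33)*(-3)) = -352 + 73*(8/11) = -352 + 584/11 = -3288/11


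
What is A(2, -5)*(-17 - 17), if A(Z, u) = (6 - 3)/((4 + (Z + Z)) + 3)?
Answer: -102/11 ≈ -9.2727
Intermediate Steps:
A(Z, u) = 3/(7 + 2*Z) (A(Z, u) = 3/((4 + 2*Z) + 3) = 3/(7 + 2*Z))
A(2, -5)*(-17 - 17) = (3/(7 + 2*2))*(-17 - 17) = (3/(7 + 4))*(-34) = (3/11)*(-34) = -102/11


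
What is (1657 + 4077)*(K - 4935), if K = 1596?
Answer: -19145826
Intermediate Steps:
(1657 + 4077)*(K - 4935) = (1657 + 4077)*(1596 - 4935) = 5734*(-3339) = -19145826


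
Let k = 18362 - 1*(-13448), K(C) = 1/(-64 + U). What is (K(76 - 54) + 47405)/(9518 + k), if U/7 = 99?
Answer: 2129839/1856808 ≈ 1.1470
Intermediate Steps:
U = 693 (U = 7*99 = 693)
K(C) = 1/629 (K(C) = 1/(-64 + 693) = 1/629)
k = 31810 (k = 18362 + 13448 = 31810)
(K(76 - 54) + 47405)/(9518 + k) = (1/629 + 47405)/(9518 + 31810) = (29817746/629)/41328 = (29817746/629)*(1/41328) = 2129839/1856808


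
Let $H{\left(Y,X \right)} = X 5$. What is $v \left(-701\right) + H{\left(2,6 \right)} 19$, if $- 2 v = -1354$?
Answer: $-474007$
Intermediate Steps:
$v = 677$ ($v = \left(- \frac{1}{2}\right) \left(-1354\right) = 677$)
$H{\left(Y,X \right)} = 5 X$
$v \left(-701\right) + H{\left(2,6 \right)} 19 = 677 \left(-701\right) + 5 \cdot 6 \cdot 19 = -474577 + 30 \cdot 19 = -474577 + 570 = -474007$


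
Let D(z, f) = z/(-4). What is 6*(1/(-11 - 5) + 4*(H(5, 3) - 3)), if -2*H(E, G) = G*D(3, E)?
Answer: -363/8 ≈ -45.375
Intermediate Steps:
D(z, f) = -z/4 (D(z, f) = z*(-1/4) = -z/4)
H(E, G) = 3*G/8 (H(E, G) = -G*(-1/4*3)/2 = -G*(-3)/(2*4) = -(-3)*G/8 = 3*G/8)
6*(1/(-11 - 5) + 4*(H(5, 3) - 3)) = 6*(1/(-11 - 5) + 4*((3/8)*3 - 3)) = 6*(1/(-16) + 4*(9/8 - 3)) = 6*(-1/16 + 4*(-15/8)) = 6*(-1/16 - 15/2) = 6*(-121/16) = -363/8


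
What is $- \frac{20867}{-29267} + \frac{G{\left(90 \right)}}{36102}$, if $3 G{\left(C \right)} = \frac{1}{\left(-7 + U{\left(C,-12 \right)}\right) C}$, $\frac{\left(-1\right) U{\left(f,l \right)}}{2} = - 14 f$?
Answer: $\frac{73021288271801}{102415969891620} \approx 0.71299$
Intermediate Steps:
$U{\left(f,l \right)} = 28 f$ ($U{\left(f,l \right)} = - 2 \left(- 14 f\right) = 28 f$)
$G{\left(C \right)} = \frac{1}{3 C \left(-7 + 28 C\right)}$ ($G{\left(C \right)} = \frac{\frac{1}{-7 + 28 C} \frac{1}{C}}{3} = \frac{\frac{1}{C} \frac{1}{-7 + 28 C}}{3} = \frac{1}{3 C \left(-7 + 28 C\right)}$)
$- \frac{20867}{-29267} + \frac{G{\left(90 \right)}}{36102} = - \frac{20867}{-29267} + \frac{\frac{1}{21} \cdot \frac{1}{90} \frac{1}{-1 + 4 \cdot 90}}{36102} = \left(-20867\right) \left(- \frac{1}{29267}\right) + \frac{1}{21} \cdot \frac{1}{90} \frac{1}{-1 + 360} \cdot \frac{1}{36102} = \frac{2981}{4181} + \frac{1}{21} \cdot \frac{1}{90} \cdot \frac{1}{359} \cdot \frac{1}{36102} = \frac{2981}{4181} + \frac{1}{678510} \cdot \frac{1}{36102} = \frac{2981}{4181} + \frac{1}{24495568020} = \frac{73021288271801}{102415969891620}$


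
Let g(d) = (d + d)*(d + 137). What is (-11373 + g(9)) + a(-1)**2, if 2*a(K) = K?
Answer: -34979/4 ≈ -8744.8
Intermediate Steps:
a(K) = K/2
g(d) = 2*d*(137 + d) (g(d) = (2*d)*(137 + d) = 2*d*(137 + d))
(-11373 + g(9)) + a(-1)**2 = (-11373 + 2*9*(137 + 9)) + ((1/2)*(-1))**2 = (-11373 + 2*9*146) + (-1/2)**2 = (-11373 + 2628) + 1/4 = -8745 + 1/4 = -34979/4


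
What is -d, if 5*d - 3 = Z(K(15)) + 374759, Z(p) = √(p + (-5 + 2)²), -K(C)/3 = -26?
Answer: -374762/5 - √87/5 ≈ -74954.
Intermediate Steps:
K(C) = 78 (K(C) = -3*(-26) = 78)
Z(p) = √(9 + p) (Z(p) = √(p + (-3)²) = √(p + 9) = √(9 + p))
d = 374762/5 + √87/5 (d = ⅗ + (√(9 + 78) + 374759)/5 = ⅗ + (√87 + 374759)/5 = ⅗ + (374759 + √87)/5 = ⅗ + (374759/5 + √87/5) = 374762/5 + √87/5 ≈ 74954.)
-d = -(374762/5 + √87/5) = -374762/5 - √87/5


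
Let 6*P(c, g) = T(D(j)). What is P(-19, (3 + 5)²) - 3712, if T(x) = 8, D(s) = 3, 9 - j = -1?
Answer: -11132/3 ≈ -3710.7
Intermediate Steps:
j = 10 (j = 9 - 1*(-1) = 9 + 1 = 10)
P(c, g) = 4/3 (P(c, g) = (⅙)*8 = 4/3)
P(-19, (3 + 5)²) - 3712 = 4/3 - 3712 = -11132/3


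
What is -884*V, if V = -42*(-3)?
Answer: -111384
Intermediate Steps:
V = 126 (V = -14*(-9) = 126)
-884*V = -884*126 = -111384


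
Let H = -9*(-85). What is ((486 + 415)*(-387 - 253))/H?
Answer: -6784/9 ≈ -753.78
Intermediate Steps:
H = 765 (H = -1*(-765) = 765)
((486 + 415)*(-387 - 253))/H = ((486 + 415)*(-387 - 253))/765 = (901*(-640))*(1/765) = -576640*1/765 = -6784/9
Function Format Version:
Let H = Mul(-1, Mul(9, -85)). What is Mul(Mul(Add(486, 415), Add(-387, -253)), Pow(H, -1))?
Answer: Rational(-6784, 9) ≈ -753.78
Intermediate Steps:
H = 765 (H = Mul(-1, -765) = 765)
Mul(Mul(Add(486, 415), Add(-387, -253)), Pow(H, -1)) = Mul(Mul(Add(486, 415), Add(-387, -253)), Pow(765, -1)) = Mul(Mul(901, -640), Rational(1, 765)) = Mul(-576640, Rational(1, 765)) = Rational(-6784, 9)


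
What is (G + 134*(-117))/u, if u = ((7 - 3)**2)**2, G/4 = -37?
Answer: -7913/128 ≈ -61.820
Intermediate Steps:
G = -148 (G = 4*(-37) = -148)
u = 256 (u = (4**2)**2 = 16**2 = 256)
(G + 134*(-117))/u = (-148 + 134*(-117))/256 = (-148 - 15678)*(1/256) = -15826*1/256 = -7913/128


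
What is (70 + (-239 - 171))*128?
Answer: -43520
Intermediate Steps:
(70 + (-239 - 171))*128 = (70 - 410)*128 = -340*128 = -43520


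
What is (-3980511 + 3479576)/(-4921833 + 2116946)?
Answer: 500935/2804887 ≈ 0.17859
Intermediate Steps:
(-3980511 + 3479576)/(-4921833 + 2116946) = -500935/(-2804887) = -500935*(-1/2804887) = 500935/2804887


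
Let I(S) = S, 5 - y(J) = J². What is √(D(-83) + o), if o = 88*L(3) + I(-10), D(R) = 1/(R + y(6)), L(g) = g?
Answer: √3300870/114 ≈ 15.937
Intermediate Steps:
y(J) = 5 - J²
D(R) = 1/(-31 + R) (D(R) = 1/(R + (5 - 1*6²)) = 1/(R + (5 - 1*36)) = 1/(R + (5 - 36)) = 1/(R - 31) = 1/(-31 + R))
o = 254 (o = 88*3 - 10 = 264 - 10 = 254)
√(D(-83) + o) = √(1/(-31 - 83) + 254) = √(1/(-114) + 254) = √(-1/114 + 254) = √(28955/114) = √3300870/114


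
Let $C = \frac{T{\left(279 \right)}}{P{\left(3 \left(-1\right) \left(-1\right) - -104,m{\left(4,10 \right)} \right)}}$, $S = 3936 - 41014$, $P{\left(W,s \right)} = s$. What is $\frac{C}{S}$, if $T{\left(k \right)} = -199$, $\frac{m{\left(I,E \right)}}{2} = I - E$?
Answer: $- \frac{199}{444936} \approx -0.00044726$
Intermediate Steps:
$m{\left(I,E \right)} = - 2 E + 2 I$ ($m{\left(I,E \right)} = 2 \left(I - E\right) = - 2 E + 2 I$)
$S = -37078$ ($S = 3936 - 41014 = -37078$)
$C = \frac{199}{12}$ ($C = - \frac{199}{\left(-2\right) 10 + 2 \cdot 4} = - \frac{199}{-20 + 8} = - \frac{199}{-12} = \left(-199\right) \left(- \frac{1}{12}\right) = \frac{199}{12} \approx 16.583$)
$\frac{C}{S} = \frac{199}{12 \left(-37078\right)} = \frac{199}{12} \left(- \frac{1}{37078}\right) = - \frac{199}{444936}$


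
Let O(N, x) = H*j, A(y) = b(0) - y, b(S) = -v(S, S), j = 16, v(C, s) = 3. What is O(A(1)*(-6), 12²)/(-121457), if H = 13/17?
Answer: -208/2064769 ≈ -0.00010074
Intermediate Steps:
H = 13/17 (H = 13*(1/17) = 13/17 ≈ 0.76471)
b(S) = -3 (b(S) = -1*3 = -3)
A(y) = -3 - y
O(N, x) = 208/17 (O(N, x) = (13/17)*16 = 208/17)
O(A(1)*(-6), 12²)/(-121457) = (208/17)/(-121457) = (208/17)*(-1/121457) = -208/2064769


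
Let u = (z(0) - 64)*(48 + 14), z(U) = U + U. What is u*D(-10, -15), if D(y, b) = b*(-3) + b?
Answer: -119040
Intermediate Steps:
z(U) = 2*U
u = -3968 (u = (2*0 - 64)*(48 + 14) = (0 - 64)*62 = -64*62 = -3968)
D(y, b) = -2*b (D(y, b) = -3*b + b = -2*b)
u*D(-10, -15) = -(-7936)*(-15) = -3968*30 = -119040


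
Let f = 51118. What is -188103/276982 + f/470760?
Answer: -18598150601/32598011580 ≈ -0.57053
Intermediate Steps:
-188103/276982 + f/470760 = -188103/276982 + 51118/470760 = -188103*1/276982 + 51118*(1/470760) = -188103/276982 + 25559/235380 = -18598150601/32598011580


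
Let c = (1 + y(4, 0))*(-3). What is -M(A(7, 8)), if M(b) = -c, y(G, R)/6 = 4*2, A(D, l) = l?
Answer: -147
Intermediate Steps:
y(G, R) = 48 (y(G, R) = 6*(4*2) = 6*8 = 48)
c = -147 (c = (1 + 48)*(-3) = 49*(-3) = -147)
M(b) = 147 (M(b) = -1*(-147) = 147)
-M(A(7, 8)) = -1*147 = -147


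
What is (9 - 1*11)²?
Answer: 4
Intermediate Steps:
(9 - 1*11)² = (9 - 11)² = (-2)² = 4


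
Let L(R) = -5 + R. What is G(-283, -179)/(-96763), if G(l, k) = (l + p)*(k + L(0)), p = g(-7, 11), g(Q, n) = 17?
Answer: -48944/96763 ≈ -0.50581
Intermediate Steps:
p = 17
G(l, k) = (-5 + k)*(17 + l) (G(l, k) = (l + 17)*(k + (-5 + 0)) = (17 + l)*(k - 5) = (17 + l)*(-5 + k) = (-5 + k)*(17 + l))
G(-283, -179)/(-96763) = (-85 - 5*(-283) + 17*(-179) - 179*(-283))/(-96763) = (-85 + 1415 - 3043 + 50657)*(-1/96763) = 48944*(-1/96763) = -48944/96763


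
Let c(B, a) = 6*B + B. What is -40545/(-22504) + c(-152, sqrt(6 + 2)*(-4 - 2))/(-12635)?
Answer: 4031807/2137880 ≈ 1.8859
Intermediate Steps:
c(B, a) = 7*B
-40545/(-22504) + c(-152, sqrt(6 + 2)*(-4 - 2))/(-12635) = -40545/(-22504) + (7*(-152))/(-12635) = -40545*(-1/22504) - 1064*(-1/12635) = 40545/22504 + 8/95 = 4031807/2137880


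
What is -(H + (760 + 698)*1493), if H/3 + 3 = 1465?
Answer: -2181180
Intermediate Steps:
H = 4386 (H = -9 + 3*1465 = -9 + 4395 = 4386)
-(H + (760 + 698)*1493) = -(4386 + (760 + 698)*1493) = -(4386 + 1458*1493) = -(4386 + 2176794) = -1*2181180 = -2181180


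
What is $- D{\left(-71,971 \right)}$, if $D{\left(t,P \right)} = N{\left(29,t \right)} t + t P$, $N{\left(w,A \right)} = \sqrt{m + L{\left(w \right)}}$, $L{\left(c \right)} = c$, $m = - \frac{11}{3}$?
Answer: $68941 + \frac{142 \sqrt{57}}{3} \approx 69298.0$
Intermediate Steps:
$m = - \frac{11}{3}$ ($m = \left(-11\right) \frac{1}{3} = - \frac{11}{3} \approx -3.6667$)
$N{\left(w,A \right)} = \sqrt{- \frac{11}{3} + w}$
$D{\left(t,P \right)} = P t + \frac{2 t \sqrt{57}}{3}$ ($D{\left(t,P \right)} = \frac{\sqrt{-33 + 9 \cdot 29}}{3} t + t P = \frac{\sqrt{-33 + 261}}{3} t + P t = \frac{\sqrt{228}}{3} t + P t = \frac{2 \sqrt{57}}{3} t + P t = \frac{2 t \sqrt{57}}{3} + P t = P t + \frac{2 t \sqrt{57}}{3}$)
$- D{\left(-71,971 \right)} = - \frac{\left(-71\right) \left(2 \sqrt{57} + 3 \cdot 971\right)}{3} = - \frac{\left(-71\right) \left(2 \sqrt{57} + 2913\right)}{3} = - \frac{\left(-71\right) \left(2913 + 2 \sqrt{57}\right)}{3} = - (-68941 - \frac{142 \sqrt{57}}{3}) = 68941 + \frac{142 \sqrt{57}}{3}$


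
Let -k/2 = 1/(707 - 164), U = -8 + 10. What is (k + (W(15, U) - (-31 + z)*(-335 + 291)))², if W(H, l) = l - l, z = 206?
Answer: 17481580485604/294849 ≈ 5.9290e+7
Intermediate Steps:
U = 2
W(H, l) = 0
k = -2/543 (k = -2/(707 - 164) = -2/543 ≈ -0.0036832)
(k + (W(15, U) - (-31 + z)*(-335 + 291)))² = (-2/543 + (0 - (-31 + 206)*(-335 + 291)))² = (-2/543 + (0 - 175*(-44)))² = (-2/543 + (0 - 1*(-7700)))² = (-2/543 + (0 + 7700))² = (-2/543 + 7700)² = (4181098/543)² = 17481580485604/294849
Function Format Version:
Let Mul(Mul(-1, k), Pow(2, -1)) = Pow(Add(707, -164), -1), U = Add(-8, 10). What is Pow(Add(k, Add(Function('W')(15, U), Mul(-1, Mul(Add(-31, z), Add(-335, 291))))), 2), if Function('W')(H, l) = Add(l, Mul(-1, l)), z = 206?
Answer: Rational(17481580485604, 294849) ≈ 5.9290e+7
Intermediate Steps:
U = 2
Function('W')(H, l) = 0
k = Rational(-2, 543) (k = Mul(-2, Pow(Add(707, -164), -1)) = Mul(-2, Pow(543, -1)) = Mul(-2, Rational(1, 543)) = Rational(-2, 543) ≈ -0.0036832)
Pow(Add(k, Add(Function('W')(15, U), Mul(-1, Mul(Add(-31, z), Add(-335, 291))))), 2) = Pow(Add(Rational(-2, 543), Add(0, Mul(-1, Mul(Add(-31, 206), Add(-335, 291))))), 2) = Pow(Add(Rational(-2, 543), Add(0, Mul(-1, Mul(175, -44)))), 2) = Pow(Add(Rational(-2, 543), Add(0, Mul(-1, -7700))), 2) = Pow(Add(Rational(-2, 543), Add(0, 7700)), 2) = Pow(Add(Rational(-2, 543), 7700), 2) = Pow(Rational(4181098, 543), 2) = Rational(17481580485604, 294849)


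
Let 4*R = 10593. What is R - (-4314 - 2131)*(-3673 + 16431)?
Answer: 328911833/4 ≈ 8.2228e+7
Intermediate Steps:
R = 10593/4 (R = (¼)*10593 = 10593/4 ≈ 2648.3)
R - (-4314 - 2131)*(-3673 + 16431) = 10593/4 - (-4314 - 2131)*(-3673 + 16431) = 10593/4 - (-6445)*12758 = 10593/4 - 1*(-82225310) = 10593/4 + 82225310 = 328911833/4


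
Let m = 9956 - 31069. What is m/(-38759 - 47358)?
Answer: 21113/86117 ≈ 0.24517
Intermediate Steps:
m = -21113
m/(-38759 - 47358) = -21113/(-38759 - 47358) = -21113/(-86117) = -21113*(-1/86117) = 21113/86117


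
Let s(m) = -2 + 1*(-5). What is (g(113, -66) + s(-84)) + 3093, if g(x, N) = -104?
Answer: 2982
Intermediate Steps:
s(m) = -7 (s(m) = -2 - 5 = -7)
(g(113, -66) + s(-84)) + 3093 = (-104 - 7) + 3093 = -111 + 3093 = 2982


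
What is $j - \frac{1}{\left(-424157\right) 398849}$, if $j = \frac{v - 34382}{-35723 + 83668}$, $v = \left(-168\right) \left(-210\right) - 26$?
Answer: $\frac{147520247143441}{8111075971322885} \approx 0.018187$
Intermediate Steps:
$v = 35254$ ($v = 35280 - 26 = 35254$)
$j = \frac{872}{47945}$ ($j = \frac{35254 - 34382}{-35723 + 83668} = \frac{872}{47945} \approx 0.018187$)
$j - \frac{1}{\left(-424157\right) 398849} = \frac{872}{47945} - \frac{1}{\left(-424157\right) 398849} = \frac{872}{47945} - \left(- \frac{1}{424157}\right) \frac{1}{398849} = \frac{872}{47945} - - \frac{1}{169174595293} = \frac{872}{47945} + \frac{1}{169174595293} = \frac{147520247143441}{8111075971322885}$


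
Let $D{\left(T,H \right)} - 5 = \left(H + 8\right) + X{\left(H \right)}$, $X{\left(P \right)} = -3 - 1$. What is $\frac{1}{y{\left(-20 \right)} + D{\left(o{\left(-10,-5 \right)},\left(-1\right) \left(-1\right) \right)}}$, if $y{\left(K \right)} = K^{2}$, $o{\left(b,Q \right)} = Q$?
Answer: $\frac{1}{410} \approx 0.002439$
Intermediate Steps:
$X{\left(P \right)} = -4$
$D{\left(T,H \right)} = 9 + H$ ($D{\left(T,H \right)} = 5 + \left(\left(H + 8\right) - 4\right) = 5 + \left(\left(8 + H\right) - 4\right) = 5 + \left(4 + H\right) = 9 + H$)
$\frac{1}{y{\left(-20 \right)} + D{\left(o{\left(-10,-5 \right)},\left(-1\right) \left(-1\right) \right)}} = \frac{1}{\left(-20\right)^{2} + \left(9 - -1\right)} = \frac{1}{400 + \left(9 + 1\right)} = \frac{1}{400 + 10} = \frac{1}{410}$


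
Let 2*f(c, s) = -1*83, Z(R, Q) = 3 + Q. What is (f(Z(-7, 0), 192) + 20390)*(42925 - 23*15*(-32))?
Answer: 2196213605/2 ≈ 1.0981e+9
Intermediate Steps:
f(c, s) = -83/2 (f(c, s) = (-1*83)/2 = (1/2)*(-83) = -83/2)
(f(Z(-7, 0), 192) + 20390)*(42925 - 23*15*(-32)) = (-83/2 + 20390)*(42925 - 23*15*(-32)) = 40697*(42925 - 345*(-32))/2 = 40697*(42925 + 11040)/2 = (40697/2)*53965 = 2196213605/2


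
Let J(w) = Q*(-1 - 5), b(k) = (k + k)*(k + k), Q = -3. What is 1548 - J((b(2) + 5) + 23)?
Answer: 1530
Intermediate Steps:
b(k) = 4*k**2 (b(k) = (2*k)*(2*k) = 4*k**2)
J(w) = 18 (J(w) = -3*(-1 - 5) = -3*(-6) = 18)
1548 - J((b(2) + 5) + 23) = 1548 - 1*18 = 1548 - 18 = 1530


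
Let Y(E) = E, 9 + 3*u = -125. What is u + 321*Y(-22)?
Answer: -21320/3 ≈ -7106.7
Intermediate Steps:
u = -134/3 (u = -3 + (1/3)*(-125) = -3 - 125/3 = -134/3 ≈ -44.667)
u + 321*Y(-22) = -134/3 + 321*(-22) = -134/3 - 7062 = -21320/3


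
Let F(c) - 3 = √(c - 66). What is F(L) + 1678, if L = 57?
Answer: 1681 + 3*I ≈ 1681.0 + 3.0*I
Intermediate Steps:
F(c) = 3 + √(-66 + c) (F(c) = 3 + √(c - 66) = 3 + √(-66 + c))
F(L) + 1678 = (3 + √(-66 + 57)) + 1678 = (3 + √(-9)) + 1678 = (3 + 3*I) + 1678 = 1681 + 3*I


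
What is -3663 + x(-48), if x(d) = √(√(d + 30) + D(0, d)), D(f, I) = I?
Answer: -3663 + √(-48 + 3*I*√2) ≈ -3662.7 + 6.935*I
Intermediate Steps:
x(d) = √(d + √(30 + d)) (x(d) = √(√(d + 30) + d) = √(√(30 + d) + d) = √(d + √(30 + d)))
-3663 + x(-48) = -3663 + √(-48 + √(30 - 48)) = -3663 + √(-48 + √(-18)) = -3663 + √(-48 + 3*I*√2)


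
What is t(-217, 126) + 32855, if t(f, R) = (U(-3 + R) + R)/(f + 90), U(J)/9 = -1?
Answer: 4172468/127 ≈ 32854.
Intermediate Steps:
U(J) = -9 (U(J) = 9*(-1) = -9)
t(f, R) = (-9 + R)/(90 + f) (t(f, R) = (-9 + R)/(f + 90) = (-9 + R)/(90 + f))
t(-217, 126) + 32855 = (-9 + 126)/(90 - 217) + 32855 = 117/(-127) + 32855 = -1/127*117 + 32855 = -117/127 + 32855 = 4172468/127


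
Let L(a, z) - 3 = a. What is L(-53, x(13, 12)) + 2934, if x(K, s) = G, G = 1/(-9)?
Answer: 2884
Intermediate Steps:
G = -1/9 (G = 1*(-1/9) = -1/9 ≈ -0.11111)
x(K, s) = -1/9
L(a, z) = 3 + a
L(-53, x(13, 12)) + 2934 = (3 - 53) + 2934 = -50 + 2934 = 2884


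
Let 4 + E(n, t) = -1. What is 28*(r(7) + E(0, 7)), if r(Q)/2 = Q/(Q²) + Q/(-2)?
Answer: -328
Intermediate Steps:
E(n, t) = -5 (E(n, t) = -4 - 1 = -5)
r(Q) = -Q + 2/Q (r(Q) = 2*(Q/(Q²) + Q/(-2)) = 2*(Q/Q² + Q*(-½)) = 2*(1/Q - Q/2) = -Q + 2/Q)
28*(r(7) + E(0, 7)) = 28*((-1*7 + 2/7) - 5) = 28*((-7 + 2*(⅐)) - 5) = 28*((-7 + 2/7) - 5) = 28*(-47/7 - 5) = 28*(-82/7) = -328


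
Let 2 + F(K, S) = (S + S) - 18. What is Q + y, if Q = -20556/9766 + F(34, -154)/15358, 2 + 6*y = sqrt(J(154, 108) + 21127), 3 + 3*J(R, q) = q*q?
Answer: -276673279/112489671 + sqrt(25014)/6 ≈ 23.900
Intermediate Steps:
J(R, q) = -1 + q**2/3 (J(R, q) = -1 + (q*q)/3 = -1 + q**2/3)
y = -1/3 + sqrt(25014)/6 (y = -1/3 + sqrt((-1 + (1/3)*108**2) + 21127)/6 = -1/3 + sqrt((-1 + (1/3)*11664) + 21127)/6 = -1/3 + sqrt((-1 + 3888) + 21127)/6 = -1/3 + sqrt(3887 + 21127)/6 = -1/3 + sqrt(25014)/6 ≈ 26.026)
F(K, S) = -20 + 2*S (F(K, S) = -2 + ((S + S) - 18) = -2 + (2*S - 18) = -2 + (-18 + 2*S) = -20 + 2*S)
Q = -79725574/37496557 (Q = -20556/9766 + (-20 + 2*(-154))/15358 = -20556*1/9766 + (-20 - 308)*(1/15358) = -10278/4883 - 328*1/15358 = -10278/4883 - 164/7679 = -79725574/37496557 ≈ -2.1262)
Q + y = -79725574/37496557 + (-1/3 + sqrt(25014)/6) = -276673279/112489671 + sqrt(25014)/6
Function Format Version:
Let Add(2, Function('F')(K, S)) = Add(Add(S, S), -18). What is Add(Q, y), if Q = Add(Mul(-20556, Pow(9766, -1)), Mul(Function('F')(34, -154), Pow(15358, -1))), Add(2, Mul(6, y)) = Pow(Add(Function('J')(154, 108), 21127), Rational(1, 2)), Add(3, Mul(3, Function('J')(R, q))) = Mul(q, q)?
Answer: Add(Rational(-276673279, 112489671), Mul(Rational(1, 6), Pow(25014, Rational(1, 2)))) ≈ 23.900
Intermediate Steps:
Function('J')(R, q) = Add(-1, Mul(Rational(1, 3), Pow(q, 2))) (Function('J')(R, q) = Add(-1, Mul(Rational(1, 3), Mul(q, q))) = Add(-1, Mul(Rational(1, 3), Pow(q, 2))))
y = Add(Rational(-1, 3), Mul(Rational(1, 6), Pow(25014, Rational(1, 2)))) (y = Add(Rational(-1, 3), Mul(Rational(1, 6), Pow(Add(Add(-1, Mul(Rational(1, 3), Pow(108, 2))), 21127), Rational(1, 2)))) = Add(Rational(-1, 3), Mul(Rational(1, 6), Pow(Add(Add(-1, Mul(Rational(1, 3), 11664)), 21127), Rational(1, 2)))) = Add(Rational(-1, 3), Mul(Rational(1, 6), Pow(Add(Add(-1, 3888), 21127), Rational(1, 2)))) = Add(Rational(-1, 3), Mul(Rational(1, 6), Pow(Add(3887, 21127), Rational(1, 2)))) = Add(Rational(-1, 3), Mul(Rational(1, 6), Pow(25014, Rational(1, 2)))) ≈ 26.026)
Function('F')(K, S) = Add(-20, Mul(2, S)) (Function('F')(K, S) = Add(-2, Add(Add(S, S), -18)) = Add(-2, Add(Mul(2, S), -18)) = Add(-2, Add(-18, Mul(2, S))) = Add(-20, Mul(2, S)))
Q = Rational(-79725574, 37496557) (Q = Add(Mul(-20556, Pow(9766, -1)), Mul(Add(-20, Mul(2, -154)), Pow(15358, -1))) = Add(Mul(-20556, Rational(1, 9766)), Mul(Add(-20, -308), Rational(1, 15358))) = Add(Rational(-10278, 4883), Mul(-328, Rational(1, 15358))) = Add(Rational(-10278, 4883), Rational(-164, 7679)) = Rational(-79725574, 37496557) ≈ -2.1262)
Add(Q, y) = Add(Rational(-79725574, 37496557), Add(Rational(-1, 3), Mul(Rational(1, 6), Pow(25014, Rational(1, 2))))) = Add(Rational(-276673279, 112489671), Mul(Rational(1, 6), Pow(25014, Rational(1, 2))))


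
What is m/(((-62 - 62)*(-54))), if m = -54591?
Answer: -587/72 ≈ -8.1528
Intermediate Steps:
m/(((-62 - 62)*(-54))) = -54591*(-1/(54*(-62 - 62))) = -54591/((-124*(-54))) = -54591/6696 = -54591*1/6696 = -587/72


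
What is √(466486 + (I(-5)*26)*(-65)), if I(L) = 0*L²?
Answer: √466486 ≈ 683.00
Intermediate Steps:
I(L) = 0
√(466486 + (I(-5)*26)*(-65)) = √(466486 + (0*26)*(-65)) = √(466486 + 0*(-65)) = √(466486 + 0) = √466486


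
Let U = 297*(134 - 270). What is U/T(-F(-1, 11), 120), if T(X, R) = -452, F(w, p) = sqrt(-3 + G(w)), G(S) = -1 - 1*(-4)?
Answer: 10098/113 ≈ 89.363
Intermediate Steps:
G(S) = 3 (G(S) = -1 + 4 = 3)
F(w, p) = 0 (F(w, p) = sqrt(-3 + 3) = sqrt(0) = 0)
U = -40392 (U = 297*(-136) = -40392)
U/T(-F(-1, 11), 120) = -40392/(-452) = -40392*(-1/452) = 10098/113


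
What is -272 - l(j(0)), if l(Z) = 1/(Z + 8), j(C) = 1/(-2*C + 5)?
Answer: -11157/41 ≈ -272.12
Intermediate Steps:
j(C) = 1/(5 - 2*C)
l(Z) = 1/(8 + Z)
-272 - l(j(0)) = -272 - 1/(8 - 1/(-5 + 2*0)) = -272 - 1/(8 - 1/(-5 + 0)) = -272 - 1/(8 - 1/(-5)) = -272 - 1/(8 - 1*(-1/5)) = -272 - 1/(8 + 1/5) = -272 - 1/41/5 = -272 - 1*5/41 = -272 - 5/41 = -11157/41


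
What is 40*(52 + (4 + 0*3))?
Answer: 2240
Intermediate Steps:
40*(52 + (4 + 0*3)) = 40*(52 + (4 + 0)) = 40*(52 + 4) = 40*56 = 2240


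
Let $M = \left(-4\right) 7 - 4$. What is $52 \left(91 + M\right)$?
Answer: $3068$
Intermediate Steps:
$M = -32$ ($M = -28 - 4 = -32$)
$52 \left(91 + M\right) = 52 \left(91 - 32\right) = 52 \cdot 59 = 3068$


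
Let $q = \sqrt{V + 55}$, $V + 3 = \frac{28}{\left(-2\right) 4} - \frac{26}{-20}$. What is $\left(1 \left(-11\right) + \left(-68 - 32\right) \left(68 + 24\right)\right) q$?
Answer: $- \frac{9211 \sqrt{1245}}{5} \approx -65001.0$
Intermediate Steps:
$V = - \frac{26}{5}$ ($V = -3 + \left(\frac{28}{\left(-2\right) 4} - \frac{26}{-20}\right) = -3 + \left(\frac{28}{-8} - - \frac{13}{10}\right) = -3 + \left(28 \left(- \frac{1}{8}\right) + \frac{13}{10}\right) = -3 + \left(- \frac{7}{2} + \frac{13}{10}\right) = -3 - \frac{11}{5} = - \frac{26}{5} \approx -5.2$)
$q = \frac{\sqrt{1245}}{5}$ ($q = \sqrt{- \frac{26}{5} + 55} = \sqrt{\frac{249}{5}} = \frac{\sqrt{1245}}{5} \approx 7.0569$)
$\left(1 \left(-11\right) + \left(-68 - 32\right) \left(68 + 24\right)\right) q = \left(1 \left(-11\right) + \left(-68 - 32\right) \left(68 + 24\right)\right) \frac{\sqrt{1245}}{5} = \left(-11 - 9200\right) \frac{\sqrt{1245}}{5} = - 9211 \frac{\sqrt{1245}}{5} = - \frac{9211 \sqrt{1245}}{5}$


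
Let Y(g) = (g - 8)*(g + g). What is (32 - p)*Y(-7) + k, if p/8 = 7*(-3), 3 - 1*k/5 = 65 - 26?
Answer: 41820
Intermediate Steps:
k = -180 (k = 15 - 5*(65 - 26) = 15 - 5*39 = 15 - 195 = -180)
p = -168 (p = 8*(7*(-3)) = 8*(-21) = -168)
Y(g) = 2*g*(-8 + g) (Y(g) = (-8 + g)*(2*g) = 2*g*(-8 + g))
(32 - p)*Y(-7) + k = (32 - 1*(-168))*(2*(-7)*(-8 - 7)) - 180 = (32 + 168)*(2*(-7)*(-15)) - 180 = 200*210 - 180 = 42000 - 180 = 41820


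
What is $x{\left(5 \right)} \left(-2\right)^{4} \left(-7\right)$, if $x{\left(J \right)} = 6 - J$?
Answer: $-112$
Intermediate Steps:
$x{\left(5 \right)} \left(-2\right)^{4} \left(-7\right) = \left(6 - 5\right) \left(-2\right)^{4} \left(-7\right) = \left(6 - 5\right) 16 \left(-7\right) = 1 \cdot 16 \left(-7\right) = 16 \left(-7\right) = -112$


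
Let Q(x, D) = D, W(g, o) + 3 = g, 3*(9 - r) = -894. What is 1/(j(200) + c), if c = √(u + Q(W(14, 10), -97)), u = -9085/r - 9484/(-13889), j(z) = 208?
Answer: 221723996/46252808795 - I*√572293626770721/92505617590 ≈ 0.0047937 - 0.00025861*I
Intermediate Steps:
r = 307 (r = 9 - ⅓*(-894) = 9 + 298 = 307)
W(g, o) = -3 + g
u = -123269977/4263923 (u = -9085/307 - 9484/(-13889) = -9085*1/307 - 9484*(-1/13889) = -9085/307 + 9484/13889 = -123269977/4263923 ≈ -28.910)
c = 2*I*√572293626770721/4263923 (c = √(-123269977/4263923 - 97) = √(-536870508/4263923) = 2*I*√572293626770721/4263923 ≈ 11.221*I)
1/(j(200) + c) = 1/(208 + 2*I*√572293626770721/4263923)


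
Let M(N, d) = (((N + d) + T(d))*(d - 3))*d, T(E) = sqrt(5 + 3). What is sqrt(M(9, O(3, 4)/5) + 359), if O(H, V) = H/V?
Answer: sqrt(14203535 - 34200*sqrt(2))/200 ≈ 18.812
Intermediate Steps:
T(E) = 2*sqrt(2) (T(E) = sqrt(8) = 2*sqrt(2))
M(N, d) = d*(-3 + d)*(N + d + 2*sqrt(2)) (M(N, d) = (((N + d) + 2*sqrt(2))*(d - 3))*d = ((N + d + 2*sqrt(2))*(-3 + d))*d = ((-3 + d)*(N + d + 2*sqrt(2)))*d = d*(-3 + d)*(N + d + 2*sqrt(2)))
sqrt(M(9, O(3, 4)/5) + 359) = sqrt(((3/4)/5)*(((3/4)/5)**2 - 6*sqrt(2) - 3*9 - 3*3/4/5 + 9*((3/4)/5) + 2*((3/4)/5)*sqrt(2)) + 359) = sqrt(((3*(1/4))*(1/5))*(((3*(1/4))*(1/5))**2 - 6*sqrt(2) - 27 - 3*3*(1/4)/5 + 9*((3*(1/4))*(1/5)) + 2*((3*(1/4))*(1/5))*sqrt(2)) + 359) = sqrt(((3/4)*(1/5))*(((3/4)*(1/5))**2 - 6*sqrt(2) - 27 - 9/(4*5) + 9*((3/4)*(1/5)) + 2*((3/4)*(1/5))*sqrt(2)) + 359) = sqrt(3*((3/20)**2 - 6*sqrt(2) - 27 - 3*3/20 + 9*(3/20) + 2*(3/20)*sqrt(2))/20 + 359) = sqrt(3*(9/400 - 6*sqrt(2) - 27 - 9/20 + 27/20 + 3*sqrt(2)/10)/20 + 359) = sqrt(3*(-10431/400 - 57*sqrt(2)/10)/20 + 359) = sqrt((-31293/8000 - 171*sqrt(2)/200) + 359) = sqrt(2840707/8000 - 171*sqrt(2)/200)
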